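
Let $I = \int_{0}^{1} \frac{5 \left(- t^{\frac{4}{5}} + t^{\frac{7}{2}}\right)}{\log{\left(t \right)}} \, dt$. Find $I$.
$- \log{\left(\frac{32}{3125} \right)}$

Introduce a parameter $a$ in the exponent: let $I(a) = \int_{0}^{1} \frac{5 \left(t^{\frac{7}{2}} - t^{a}\right)}{\log{\left(t \right)}} \, dt$.

Since $\dfrac{\partial}{\partial a}\,t^{a} = t^{a} \ln t$, the $\ln t$ in the denominator cancels and
$$\frac{dI}{da} = \int_{0}^{1} -5 t^{a} \, dt = -5 \left[\frac{t^{a+1}}{a+1}\right]_0^1 = - \frac{5}{a + 1}.$$

Integrating with respect to $a$ gives $I(a) = - \log{\left(\frac{32 \left(a + 1\right)^{5}}{59049} \right)} + C$.

At $a = \frac{7}{2}$ the integrand is identically $0$, so $I(\frac{7}{2}) = 0$. The closed form gives $0$, hence $C = 0$.

Setting $a = \frac{4}{5}$:
$$I = - \log{\left(\frac{32}{3125} \right)}.$$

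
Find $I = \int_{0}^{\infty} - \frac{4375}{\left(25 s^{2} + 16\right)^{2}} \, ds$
$- \frac{875 \pi}{256}$

Recall the elementary integral
$$J(a) = \int_{0}^{\infty} - \frac{7}{a^{2} + s^{2}} \, ds = - \frac{7 \pi}{2 a}.$$

Differentiating under the integral sign with respect to $a$,
$$\frac{dJ}{da} = \int_{0}^{\infty} \frac{14 a}{\left(a^{2} + s^{2}\right)^{2}} \, ds = \frac{7 \pi}{2 a^{2}},$$
so $\int_{0}^{\infty} - \frac{7}{\left(a^{2} + s^{2}\right)^{2}} \, ds = - \frac{7 \pi}{4 a^{3}}$.

Setting $a = \frac{4}{5}$:
$$I = - \frac{875 \pi}{256}.$$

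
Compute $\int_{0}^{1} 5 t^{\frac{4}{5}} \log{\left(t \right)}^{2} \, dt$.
$\frac{1250}{729}$

Begin with the known integral
$$J(a) = \int_{0}^{1} 5 t^{a} \, dt = \frac{5}{a + 1}.$$

Differentiating under the integral sign brings down a factor of $\ln t$:
$$\frac{dJ}{da} = \int_{0}^{1} 5 t^{a} \log{\left(t \right)} \, dt = - \frac{5}{\left(a + 1\right)^{2}}.$$

Repeating twice in total — each differentiation brings down another $\ln t$ — gives
$$\frac{d^{2}J}{da^{2}} = \int_{0}^{1} 5 t^{a} \log{\left(t \right)}^{2} \, dt = \frac{10}{\left(a + 1\right)^{3}},$$
and the integrand here is exactly the target integrand, so $I = \frac{10}{\left(a + 1\right)^{3}}$.

Setting $a = \frac{4}{5}$:
$$I = \frac{1250}{729}.$$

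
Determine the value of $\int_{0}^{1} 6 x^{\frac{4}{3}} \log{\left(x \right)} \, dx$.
$- \frac{54}{49}$

Start from the elementary integral
$$J(a) = \int_{0}^{1} 6 x^{a} \, dx = \frac{6}{a + 1}.$$

Differentiating under the integral sign brings down a factor of $\ln x$:
$$\frac{dJ}{da} = \int_{0}^{1} 6 x^{a} \log{\left(x \right)} \, dx = - \frac{6}{\left(a + 1\right)^{2}}.$$

The integral on the left is $I$, so $I = - \frac{6}{\left(a + 1\right)^{2}}$.

Setting $a = \frac{4}{3}$:
$$I = - \frac{54}{49}.$$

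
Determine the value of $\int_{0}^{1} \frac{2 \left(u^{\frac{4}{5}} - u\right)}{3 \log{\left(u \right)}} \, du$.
$- \log{\left(\frac{30^{\frac{2}{3}}}{9} \right)}$

Consider the one-parameter family: let $I(a) = \int_{0}^{1} \frac{2 \left(u^{\frac{4}{5}} - u^{a}\right)}{3 \log{\left(u \right)}} \, du$.

Since $\dfrac{\partial}{\partial a}\,u^{a} = u^{a} \ln u$, the $\ln u$ in the denominator cancels and
$$\frac{dI}{da} = \int_{0}^{1} - \frac{2}{3} u^{a} \, du = - \frac{2}{3} \left[\frac{u^{a+1}}{a+1}\right]_0^1 = - \frac{2}{3 a + 3}.$$

Integrating with respect to $a$ gives $I(a) = - \log{\left(\frac{15^{\frac{2}{3}} \left(a + 1\right)^{\frac{2}{3}}}{9} \right)} + C$.

At $a = \frac{4}{5}$ the integrand is identically $0$, so $I(\frac{4}{5}) = 0$. The closed form gives $0$, hence $C = 0$.

Setting $a = 1$:
$$I = - \log{\left(\frac{30^{\frac{2}{3}}}{9} \right)}.$$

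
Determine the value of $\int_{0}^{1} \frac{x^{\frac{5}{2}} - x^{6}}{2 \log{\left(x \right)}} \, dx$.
$- \frac{\log{\left(2 \right)}}{2}$

Introduce a parameter $a$ in the exponent: let $I(a) = \int_{0}^{1} \frac{x^{\frac{5}{2}} - x^{a}}{2 \log{\left(x \right)}} \, dx$.

Since $\dfrac{\partial}{\partial a}\,x^{a} = x^{a} \ln x$, the $\ln x$ in the denominator cancels and
$$\frac{dI}{da} = \int_{0}^{1} - \frac{1}{2} x^{a} \, dx = - \frac{1}{2} \left[\frac{x^{a+1}}{a+1}\right]_0^1 = - \frac{1}{2 a + 2}.$$

Integrating with respect to $a$ gives $I(a) = - \frac{\log{\left(a + 1 \right)}}{2} - \frac{\log{\left(2 \right)}}{2} + \frac{\log{\left(7 \right)}}{2} + C$.

At $a = \frac{5}{2}$ the integrand is identically $0$, so $I(\frac{5}{2}) = 0$. The closed form gives $0$, hence $C = 0$.

Setting $a = 6$:
$$I = - \frac{\log{\left(2 \right)}}{2}.$$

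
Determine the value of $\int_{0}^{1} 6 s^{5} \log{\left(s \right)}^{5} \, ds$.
$- \frac{5}{324}$

Begin with the known integral
$$J(a) = \int_{0}^{1} 6 s^{a} \, ds = \frac{6}{a + 1}.$$

Differentiating under the integral sign brings down a factor of $\ln s$:
$$\frac{dJ}{da} = \int_{0}^{1} 6 s^{a} \log{\left(s \right)} \, ds = - \frac{6}{\left(a + 1\right)^{2}}.$$

Repeating $5$ times in total — each differentiation brings down another $\ln s$ — gives
$$\frac{d^{5}J}{da^{5}} = \int_{0}^{1} 6 s^{a} \log{\left(s \right)}^{5} \, ds = - \frac{720}{\left(a + 1\right)^{6}},$$
and the integrand here is exactly the target integrand, so $I = - \frac{720}{\left(a + 1\right)^{6}}$.

Setting $a = 5$:
$$I = - \frac{5}{324}.$$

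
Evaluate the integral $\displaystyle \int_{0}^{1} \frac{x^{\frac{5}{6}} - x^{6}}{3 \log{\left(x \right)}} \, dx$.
$- \frac{\log{\left(42 \right)}}{3} + \frac{\log{\left(11 \right)}}{3}$

Replace the exponent $\frac{5}{6}$ by a parameter $a$: let $I(a) = \int_{0}^{1} \frac{- x^{6} + x^{a}}{3 \log{\left(x \right)}} \, dx$.

Since $\dfrac{\partial}{\partial a}\,x^{a} = x^{a} \ln x$, the $\ln x$ in the denominator cancels and
$$\frac{dI}{da} = \int_{0}^{1} \frac{1}{3} x^{a} \, dx = \frac{1}{3} \left[\frac{x^{a+1}}{a+1}\right]_0^1 = \frac{1}{3 \left(a + 1\right)}.$$

Integrating with respect to $a$ gives $I(a) = \frac{\log{\left(a + 1 \right)}}{3} - \frac{\log{\left(7 \right)}}{3} + C$.

At $a = 6$ the integrand is identically $0$, so $I(6) = 0$. The closed form gives $0$, hence $C = 0$.

Setting $a = \frac{5}{6}$:
$$I = - \frac{\log{\left(42 \right)}}{3} + \frac{\log{\left(11 \right)}}{3}.$$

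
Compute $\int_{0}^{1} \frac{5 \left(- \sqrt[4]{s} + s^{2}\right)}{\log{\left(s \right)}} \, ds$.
$\log{\left(\frac{248832}{3125} \right)}$

Replace the exponent $2$ by a parameter $a$: let $I(a) = \int_{0}^{1} \frac{5 \left(- \sqrt[4]{s} + s^{a}\right)}{\log{\left(s \right)}} \, ds$.

Since $\dfrac{\partial}{\partial a}\,s^{a} = s^{a} \ln s$, the $\ln s$ in the denominator cancels and
$$\frac{dI}{da} = \int_{0}^{1} 5 s^{a} \, ds = 5 \left[\frac{s^{a+1}}{a+1}\right]_0^1 = \frac{5}{a + 1}.$$

Integrating with respect to $a$ gives $I(a) = \log{\left(\frac{1024 \left(a + 1\right)^{5}}{3125} \right)} + C$.

At $a = \frac{1}{4}$ the integrand is identically $0$, so $I(\frac{1}{4}) = 0$. The closed form gives $0$, hence $C = 0$.

Setting $a = 2$:
$$I = \log{\left(\frac{248832}{3125} \right)}.$$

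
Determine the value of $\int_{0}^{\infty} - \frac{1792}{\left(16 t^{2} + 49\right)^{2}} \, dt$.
$- \frac{16 \pi}{49}$

Recall the elementary integral
$$J(a) = \int_{0}^{\infty} - \frac{7}{a^{2} + t^{2}} \, dt = - \frac{7 \pi}{2 a}.$$

Differentiating under the integral sign with respect to $a$,
$$\frac{dJ}{da} = \int_{0}^{\infty} \frac{14 a}{\left(a^{2} + t^{2}\right)^{2}} \, dt = \frac{7 \pi}{2 a^{2}},$$
so $\int_{0}^{\infty} - \frac{7}{\left(a^{2} + t^{2}\right)^{2}} \, dt = - \frac{7 \pi}{4 a^{3}}$.

Setting $a = \frac{7}{4}$:
$$I = - \frac{16 \pi}{49}.$$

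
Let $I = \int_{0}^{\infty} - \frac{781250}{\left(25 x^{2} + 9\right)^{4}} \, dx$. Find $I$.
$- \frac{390625 \pi}{34992}$

Recall the elementary integral
$$J(a) = \int_{0}^{\infty} - \frac{2}{a^{2} + x^{2}} \, dx = - \frac{\pi}{a}.$$

Differentiating under the integral sign with respect to $a$,
$$\frac{dJ}{da} = \int_{0}^{\infty} \frac{4 a}{\left(a^{2} + x^{2}\right)^{2}} \, dx = \frac{\pi}{a^{2}},$$
so $\int_{0}^{\infty} - \frac{2}{\left(a^{2} + x^{2}\right)^{2}} \, dx = - \frac{\pi}{2 a^{3}}$.

Repeating — each differentiation of $1/(x^2+a^2)^j$ produces $-2ja/(x^2+a^2)^{j+1}$ — and dividing through by $-2ja$ at each step yields, after $3$ differentiations in total,
$$\int_{0}^{\infty} - \frac{2}{\left(a^{2} + x^{2}\right)^{4}} \, dx = - \frac{5 \pi}{16 a^{7}}.$$

Setting $a = \frac{3}{5}$:
$$I = - \frac{390625 \pi}{34992}.$$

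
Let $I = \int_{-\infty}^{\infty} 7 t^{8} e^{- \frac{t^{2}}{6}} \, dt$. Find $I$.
$59535 \sqrt{6} \sqrt{\pi}$

Start from the elementary integral
$$J(a) = \int_{-\infty}^{\infty} 7 e^{- a t^{2}} \, dt = \frac{7 \sqrt{\pi}}{\sqrt{a}}.$$

Differentiating under the integral sign brings down a factor of $(-t^2)$:
$$\frac{dJ}{da} = \int_{-\infty}^{\infty} - 7 t^{2} e^{- a t^{2}} \, dt = - \frac{7 \sqrt{\pi}}{2 a^{\frac{3}{2}}}.$$

Repeating $4$ times in total — each differentiation brings down another $(-t^2)$ — gives
$$\frac{d^{4}J}{da^{4}} = \int_{-\infty}^{\infty} 7 t^{8} e^{- a t^{2}} \, dt = \frac{735 \sqrt{\pi}}{16 a^{\frac{9}{2}}},$$
and the integrand here is exactly the target integrand, so $I = \frac{735 \sqrt{\pi}}{16 a^{\frac{9}{2}}}$.

Setting $a = \frac{1}{6}$:
$$I = 59535 \sqrt{6} \sqrt{\pi}.$$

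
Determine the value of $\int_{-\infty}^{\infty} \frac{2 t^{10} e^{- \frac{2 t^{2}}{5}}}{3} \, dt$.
$\frac{984375 \sqrt{10} \sqrt{\pi}}{1024}$

Start from the elementary integral
$$J(a) = \int_{-\infty}^{\infty} \frac{2 e^{- a t^{2}}}{3} \, dt = \frac{2 \sqrt{\pi}}{3 \sqrt{a}}.$$

Differentiating under the integral sign brings down a factor of $(-t^2)$:
$$\frac{dJ}{da} = \int_{-\infty}^{\infty} - \frac{2 t^{2} e^{- a t^{2}}}{3} \, dt = - \frac{\sqrt{\pi}}{3 a^{\frac{3}{2}}}.$$

Repeating $5$ times in total — each differentiation brings down another $(-t^2)$ — gives
$$\frac{d^{5}J}{da^{5}} = \int_{-\infty}^{\infty} - \frac{2 t^{10} e^{- a t^{2}}}{3} \, dt = - \frac{315 \sqrt{\pi}}{16 a^{\frac{11}{2}}},$$
and the integrand here is $(-1)^{5}$ times the target integrand, so $I = (-1)^{5}\,\frac{d^{5}J}{da^{5}} = \frac{315 \sqrt{\pi}}{16 a^{\frac{11}{2}}}$.

Setting $a = \frac{2}{5}$:
$$I = \frac{984375 \sqrt{10} \sqrt{\pi}}{1024}.$$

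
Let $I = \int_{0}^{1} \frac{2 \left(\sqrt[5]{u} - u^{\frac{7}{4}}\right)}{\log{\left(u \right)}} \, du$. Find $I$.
$- \log{\left(\frac{3025}{576} \right)}$

Replace the exponent $\frac{7}{4}$ by a parameter $a$: let $I(a) = \int_{0}^{1} \frac{2 \left(\sqrt[5]{u} - u^{a}\right)}{\log{\left(u \right)}} \, du$.

Since $\dfrac{\partial}{\partial a}\,u^{a} = u^{a} \ln u$, the $\ln u$ in the denominator cancels and
$$\frac{dI}{da} = \int_{0}^{1} -2 u^{a} \, du = -2 \left[\frac{u^{a+1}}{a+1}\right]_0^1 = - \frac{2}{a + 1}.$$

Integrating with respect to $a$ gives $I(a) = - \log{\left(\frac{25 \left(a + 1\right)^{2}}{36} \right)} + C$.

At $a = \frac{1}{5}$ the integrand is identically $0$, so $I(\frac{1}{5}) = 0$. The closed form gives $0$, hence $C = 0$.

Setting $a = \frac{7}{4}$:
$$I = - \log{\left(\frac{3025}{576} \right)}.$$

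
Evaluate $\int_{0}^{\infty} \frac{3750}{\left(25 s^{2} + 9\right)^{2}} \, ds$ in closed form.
$\frac{125 \pi}{18}$

Start from the standard arctangent integral
$$J(a) = \int_{0}^{\infty} \frac{6}{a^{2} + s^{2}} \, ds = \frac{3 \pi}{a}.$$

Differentiating under the integral sign with respect to $a$,
$$\frac{dJ}{da} = \int_{0}^{\infty} - \frac{12 a}{\left(a^{2} + s^{2}\right)^{2}} \, ds = - \frac{3 \pi}{a^{2}},$$
so $\int_{0}^{\infty} \frac{6}{\left(a^{2} + s^{2}\right)^{2}} \, ds = \frac{3 \pi}{2 a^{3}}$.

Setting $a = \frac{3}{5}$:
$$I = \frac{125 \pi}{18}.$$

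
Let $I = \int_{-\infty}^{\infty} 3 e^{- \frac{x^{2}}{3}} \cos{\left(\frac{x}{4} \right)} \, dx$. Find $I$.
$\frac{3 \sqrt{3} \sqrt{\pi}}{e^{\frac{3}{64}}}$

Treat the cosine frequency as a parameter and define $I(b) = \int_{-\infty}^{\infty} 3 e^{- \frac{x^{2}}{3}} \cos{\left(b x \right)} \, dx$.

Differentiating under the integral sign,
$$I'(b) = \int_{-\infty}^{\infty} - 3 x e^{- \frac{x^{2}}{3}} \sin{\left(b x \right)} \, dx.$$

Integrate $\int_{-\infty}^{\infty} x \sin(b x)\, e^{- \frac{x^{2}}{3}}\, dx$ by parts with $u = \sin(b x)$ and $dv = x\, e^{- \frac{x^{2}}{3}}\, dx$, giving $v = - \frac{3 e^{- \frac{x^{2}}{3}}}{2}$. The boundary term vanishes and
$$\int_{-\infty}^{\infty} x \sin(b x)\, e^{- \frac{x^{2}}{3}}\, dx = \frac{3 b}{2} \int_{-\infty}^{\infty} \cos(b x)\, e^{- \frac{x^{2}}{3}}\, dx,$$
so $I'(b) = - \frac{3 b}{2}\, I(b)$.

This is a separable first-order ODE; solving with the initial condition $I(0) = \int_{-\infty}^{\infty} 3 e^{- \frac{x^{2}}{3}}\,dx = 3 \sqrt{3} \sqrt{\pi}$ gives
$$I(b) = 3 \sqrt{3} \sqrt{\pi} e^{- \frac{3 b^{2}}{4}}.$$

Setting $b = \frac{1}{4}$:
$$I = \frac{3 \sqrt{3} \sqrt{\pi}}{e^{\frac{3}{64}}}.$$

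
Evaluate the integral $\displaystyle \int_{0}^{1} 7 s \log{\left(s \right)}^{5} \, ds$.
$- \frac{105}{8}$

Start from the elementary integral
$$J(a) = \int_{0}^{1} 7 s^{a} \, ds = \frac{7}{a + 1}.$$

Differentiating under the integral sign brings down a factor of $\ln s$:
$$\frac{dJ}{da} = \int_{0}^{1} 7 s^{a} \log{\left(s \right)} \, ds = - \frac{7}{\left(a + 1\right)^{2}}.$$

Repeating $5$ times in total — each differentiation brings down another $\ln s$ — gives
$$\frac{d^{5}J}{da^{5}} = \int_{0}^{1} 7 s^{a} \log{\left(s \right)}^{5} \, ds = - \frac{840}{\left(a + 1\right)^{6}},$$
and the integrand here is exactly the target integrand, so $I = - \frac{840}{\left(a + 1\right)^{6}}$.

Setting $a = 1$:
$$I = - \frac{105}{8}.$$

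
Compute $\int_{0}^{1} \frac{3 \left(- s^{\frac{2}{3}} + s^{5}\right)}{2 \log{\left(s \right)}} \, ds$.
$\log{\left(\frac{54 \sqrt{10}}{25} \right)}$

Introduce a parameter $a$ in the exponent: let $I(a) = \int_{0}^{1} \frac{3 \left(s^{5} - s^{a}\right)}{2 \log{\left(s \right)}} \, ds$.

Since $\dfrac{\partial}{\partial a}\,s^{a} = s^{a} \ln s$, the $\ln s$ in the denominator cancels and
$$\frac{dI}{da} = \int_{0}^{1} - \frac{3}{2} s^{a} \, ds = - \frac{3}{2} \left[\frac{s^{a+1}}{a+1}\right]_0^1 = - \frac{3}{2 a + 2}.$$

Integrating with respect to $a$ gives $I(a) = - \frac{3 \log{\left(a + 1 \right)}}{2} + \frac{3 \log{\left(6 \right)}}{2} + C$.

At $a = 5$ the integrand is identically $0$, so $I(5) = 0$. The closed form gives $0$, hence $C = 0$.

Setting $a = \frac{2}{3}$:
$$I = \log{\left(\frac{54 \sqrt{10}}{25} \right)}.$$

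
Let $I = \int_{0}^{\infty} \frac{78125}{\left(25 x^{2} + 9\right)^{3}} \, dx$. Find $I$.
$\frac{15625 \pi}{1296}$

Recall the elementary integral
$$J(a) = \int_{0}^{\infty} \frac{5}{a^{2} + x^{2}} \, dx = \frac{5 \pi}{2 a}.$$

Differentiating under the integral sign with respect to $a$,
$$\frac{dJ}{da} = \int_{0}^{\infty} - \frac{10 a}{\left(a^{2} + x^{2}\right)^{2}} \, dx = - \frac{5 \pi}{2 a^{2}},$$
so $\int_{0}^{\infty} \frac{5}{\left(a^{2} + x^{2}\right)^{2}} \, dx = \frac{5 \pi}{4 a^{3}}$.

Repeating — each differentiation of $1/(x^2+a^2)^j$ produces $-2ja/(x^2+a^2)^{j+1}$ — and dividing through by $-2ja$ at each step yields, after $2$ differentiations in total,
$$\int_{0}^{\infty} \frac{5}{\left(a^{2} + x^{2}\right)^{3}} \, dx = \frac{15 \pi}{16 a^{5}}.$$

Setting $a = \frac{3}{5}$:
$$I = \frac{15625 \pi}{1296}.$$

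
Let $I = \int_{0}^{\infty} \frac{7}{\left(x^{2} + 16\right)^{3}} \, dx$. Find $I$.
$\frac{21 \pi}{16384}$

Start from the standard arctangent integral
$$J(a) = \int_{0}^{\infty} \frac{7}{a^{2} + x^{2}} \, dx = \frac{7 \pi}{2 a}.$$

Differentiating under the integral sign with respect to $a$,
$$\frac{dJ}{da} = \int_{0}^{\infty} - \frac{14 a}{\left(a^{2} + x^{2}\right)^{2}} \, dx = - \frac{7 \pi}{2 a^{2}},$$
so $\int_{0}^{\infty} \frac{7}{\left(a^{2} + x^{2}\right)^{2}} \, dx = \frac{7 \pi}{4 a^{3}}$.

Repeating — each differentiation of $1/(x^2+a^2)^j$ produces $-2ja/(x^2+a^2)^{j+1}$ — and dividing through by $-2ja$ at each step yields, after $2$ differentiations in total,
$$\int_{0}^{\infty} \frac{7}{\left(a^{2} + x^{2}\right)^{3}} \, dx = \frac{21 \pi}{16 a^{5}}.$$

Setting $a = 4$:
$$I = \frac{21 \pi}{16384}.$$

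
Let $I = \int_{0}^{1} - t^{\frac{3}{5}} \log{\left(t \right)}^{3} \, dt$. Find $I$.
$\frac{1875}{2048}$

Consider the simpler parametrised integral
$$J(a) = \int_{0}^{1} - t^{a} \, dt = - \frac{1}{a + 1}.$$

Differentiating under the integral sign brings down a factor of $\ln t$:
$$\frac{dJ}{da} = \int_{0}^{1} - t^{a} \log{\left(t \right)} \, dt = \frac{1}{\left(a + 1\right)^{2}}.$$

Repeating $3$ times in total — each differentiation brings down another $\ln t$ — gives
$$\frac{d^{3}J}{da^{3}} = \int_{0}^{1} - t^{a} \log{\left(t \right)}^{3} \, dt = \frac{6}{\left(a + 1\right)^{4}},$$
and the integrand here is exactly the target integrand, so $I = \frac{6}{\left(a + 1\right)^{4}}$.

Setting $a = \frac{3}{5}$:
$$I = \frac{1875}{2048}.$$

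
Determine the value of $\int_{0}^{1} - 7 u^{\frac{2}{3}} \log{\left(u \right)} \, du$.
$\frac{63}{25}$

Start from the elementary integral
$$J(a) = \int_{0}^{1} - 7 u^{a} \, du = - \frac{7}{a + 1}.$$

Differentiating under the integral sign brings down a factor of $\ln u$:
$$\frac{dJ}{da} = \int_{0}^{1} - 7 u^{a} \log{\left(u \right)} \, du = \frac{7}{\left(a + 1\right)^{2}}.$$

The integral on the left is $I$, so $I = \frac{7}{\left(a + 1\right)^{2}}$.

Setting $a = \frac{2}{3}$:
$$I = \frac{63}{25}.$$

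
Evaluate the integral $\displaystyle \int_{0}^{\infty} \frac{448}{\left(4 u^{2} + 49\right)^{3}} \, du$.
$\frac{6 \pi}{2401}$

Start from the standard arctangent integral
$$J(a) = \int_{0}^{\infty} \frac{7}{a^{2} + u^{2}} \, du = \frac{7 \pi}{2 a}.$$

Differentiating under the integral sign with respect to $a$,
$$\frac{dJ}{da} = \int_{0}^{\infty} - \frac{14 a}{\left(a^{2} + u^{2}\right)^{2}} \, du = - \frac{7 \pi}{2 a^{2}},$$
so $\int_{0}^{\infty} \frac{7}{\left(a^{2} + u^{2}\right)^{2}} \, du = \frac{7 \pi}{4 a^{3}}$.

Repeating — each differentiation of $1/(u^2+a^2)^j$ produces $-2ja/(u^2+a^2)^{j+1}$ — and dividing through by $-2ja$ at each step yields, after $2$ differentiations in total,
$$\int_{0}^{\infty} \frac{7}{\left(a^{2} + u^{2}\right)^{3}} \, du = \frac{21 \pi}{16 a^{5}}.$$

Setting $a = \frac{7}{2}$:
$$I = \frac{6 \pi}{2401}.$$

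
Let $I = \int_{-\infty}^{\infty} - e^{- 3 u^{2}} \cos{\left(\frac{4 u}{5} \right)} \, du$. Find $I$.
$- \frac{\sqrt{3} \sqrt{\pi}}{3 e^{\frac{4}{75}}}$

Let $b$ denote the cosine frequency and define $I(b) = \int_{-\infty}^{\infty} - e^{- 3 u^{2}} \cos{\left(b u \right)} \, du$.

Differentiating under the integral sign,
$$I'(b) = \int_{-\infty}^{\infty} u e^{- 3 u^{2}} \sin{\left(b u \right)} \, du.$$

Integrate $\int_{-\infty}^{\infty} u \sin(b u)\, e^{- 3 u^{2}}\, du$ by parts with $w = \sin(b u)$ and $dv = u\, e^{- 3 u^{2}}\, du$, giving $v = - \frac{e^{- 3 u^{2}}}{6}$. The boundary term vanishes and
$$\int_{-\infty}^{\infty} u \sin(b u)\, e^{- 3 u^{2}}\, du = \frac{b}{6} \int_{-\infty}^{\infty} \cos(b u)\, e^{- 3 u^{2}}\, du,$$
so $I'(b) = - \frac{b}{6}\, I(b)$.

This is a separable first-order ODE; solving with the initial condition $I(0) = \int_{-\infty}^{\infty} - e^{- 3 u^{2}}\,du = - \frac{\sqrt{3} \sqrt{\pi}}{3}$ gives
$$I(b) = - \frac{\sqrt{3} \sqrt{\pi} e^{- \frac{b^{2}}{12}}}{3}.$$

Setting $b = \frac{4}{5}$:
$$I = - \frac{\sqrt{3} \sqrt{\pi}}{3 e^{\frac{4}{75}}}.$$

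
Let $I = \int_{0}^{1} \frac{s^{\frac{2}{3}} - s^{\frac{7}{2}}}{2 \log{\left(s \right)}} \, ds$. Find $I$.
$\log{\left(\frac{\sqrt{30}}{9} \right)}$

Consider the one-parameter family: let $I(a) = \int_{0}^{1} \frac{s^{\frac{2}{3}} - s^{a}}{2 \log{\left(s \right)}} \, ds$.

Since $\dfrac{\partial}{\partial a}\,s^{a} = s^{a} \ln s$, the $\ln s$ in the denominator cancels and
$$\frac{dI}{da} = \int_{0}^{1} - \frac{1}{2} s^{a} \, ds = - \frac{1}{2} \left[\frac{s^{a+1}}{a+1}\right]_0^1 = - \frac{1}{2 a + 2}.$$

Integrating with respect to $a$ gives $I(a) = - \frac{\log{\left(a + 1 \right)}}{2} - \frac{\log{\left(3 \right)}}{2} + \frac{\log{\left(5 \right)}}{2} + C$.

At $a = \frac{2}{3}$ the integrand is identically $0$, so $I(\frac{2}{3}) = 0$. The closed form gives $0$, hence $C = 0$.

Setting $a = \frac{7}{2}$:
$$I = \log{\left(\frac{\sqrt{30}}{9} \right)}.$$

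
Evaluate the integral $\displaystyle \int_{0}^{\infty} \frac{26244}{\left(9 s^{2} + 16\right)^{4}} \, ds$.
$\frac{10935 \pi}{131072}$

Start from the standard arctangent integral
$$J(a) = \int_{0}^{\infty} \frac{4}{a^{2} + s^{2}} \, ds = \frac{2 \pi}{a}.$$

Differentiating under the integral sign with respect to $a$,
$$\frac{dJ}{da} = \int_{0}^{\infty} - \frac{8 a}{\left(a^{2} + s^{2}\right)^{2}} \, ds = - \frac{2 \pi}{a^{2}},$$
so $\int_{0}^{\infty} \frac{4}{\left(a^{2} + s^{2}\right)^{2}} \, ds = \frac{\pi}{a^{3}}$.

Repeating — each differentiation of $1/(s^2+a^2)^j$ produces $-2ja/(s^2+a^2)^{j+1}$ — and dividing through by $-2ja$ at each step yields, after $3$ differentiations in total,
$$\int_{0}^{\infty} \frac{4}{\left(a^{2} + s^{2}\right)^{4}} \, ds = \frac{5 \pi}{8 a^{7}}.$$

Setting $a = \frac{4}{3}$:
$$I = \frac{10935 \pi}{131072}.$$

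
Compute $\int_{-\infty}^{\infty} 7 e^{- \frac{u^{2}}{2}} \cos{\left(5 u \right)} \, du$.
$\frac{7 \sqrt{2} \sqrt{\pi}}{e^{\frac{25}{2}}}$

Treat the cosine frequency as a parameter and define $I(b) = \int_{-\infty}^{\infty} 7 e^{- \frac{u^{2}}{2}} \cos{\left(b u \right)} \, du$.

Differentiating under the integral sign,
$$I'(b) = \int_{-\infty}^{\infty} - 7 u e^{- \frac{u^{2}}{2}} \sin{\left(b u \right)} \, du.$$

Integrate $\int_{-\infty}^{\infty} u \sin(b u)\, e^{- \frac{u^{2}}{2}}\, du$ by parts with $w = \sin(b u)$ and $dv = u\, e^{- \frac{u^{2}}{2}}\, du$, giving $v = - e^{- \frac{u^{2}}{2}}$. The boundary term vanishes and
$$\int_{-\infty}^{\infty} u \sin(b u)\, e^{- \frac{u^{2}}{2}}\, du = b \int_{-\infty}^{\infty} \cos(b u)\, e^{- \frac{u^{2}}{2}}\, du,$$
so $I'(b) = - b\, I(b)$.

This is a separable first-order ODE; solving with the initial condition $I(0) = \int_{-\infty}^{\infty} 7 e^{- \frac{u^{2}}{2}}\,du = 7 \sqrt{2} \sqrt{\pi}$ gives
$$I(b) = 7 \sqrt{2} \sqrt{\pi} e^{- \frac{b^{2}}{2}}.$$

Setting $b = 5$:
$$I = \frac{7 \sqrt{2} \sqrt{\pi}}{e^{\frac{25}{2}}}.$$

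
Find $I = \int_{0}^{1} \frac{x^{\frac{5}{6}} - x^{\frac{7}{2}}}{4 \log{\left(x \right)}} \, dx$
$\log{\left(\frac{\sqrt[4]{33}}{3} \right)}$

Introduce a parameter $a$ in the exponent: let $I(a) = \int_{0}^{1} \frac{x^{\frac{5}{6}} - x^{a}}{4 \log{\left(x \right)}} \, dx$.

Since $\dfrac{\partial}{\partial a}\,x^{a} = x^{a} \ln x$, the $\ln x$ in the denominator cancels and
$$\frac{dI}{da} = \int_{0}^{1} - \frac{1}{4} x^{a} \, dx = - \frac{1}{4} \left[\frac{x^{a+1}}{a+1}\right]_0^1 = - \frac{1}{4 a + 4}.$$

Integrating with respect to $a$ gives $I(a) = - \frac{\log{\left(a + 1 \right)}}{4} - \frac{\log{\left(6 \right)}}{4} + \frac{\log{\left(11 \right)}}{4} + C$.

At $a = \frac{5}{6}$ the integrand is identically $0$, so $I(\frac{5}{6}) = 0$. The closed form gives $0$, hence $C = 0$.

Setting $a = \frac{7}{2}$:
$$I = \log{\left(\frac{\sqrt[4]{33}}{3} \right)}.$$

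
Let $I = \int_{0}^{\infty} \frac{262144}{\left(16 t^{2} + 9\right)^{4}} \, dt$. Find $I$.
$\frac{10240 \pi}{2187}$

Start from the standard arctangent integral
$$J(a) = \int_{0}^{\infty} \frac{4}{a^{2} + t^{2}} \, dt = \frac{2 \pi}{a}.$$

Differentiating under the integral sign with respect to $a$,
$$\frac{dJ}{da} = \int_{0}^{\infty} - \frac{8 a}{\left(a^{2} + t^{2}\right)^{2}} \, dt = - \frac{2 \pi}{a^{2}},$$
so $\int_{0}^{\infty} \frac{4}{\left(a^{2} + t^{2}\right)^{2}} \, dt = \frac{\pi}{a^{3}}$.

Repeating — each differentiation of $1/(t^2+a^2)^j$ produces $-2ja/(t^2+a^2)^{j+1}$ — and dividing through by $-2ja$ at each step yields, after $3$ differentiations in total,
$$\int_{0}^{\infty} \frac{4}{\left(a^{2} + t^{2}\right)^{4}} \, dt = \frac{5 \pi}{8 a^{7}}.$$

Setting $a = \frac{3}{4}$:
$$I = \frac{10240 \pi}{2187}.$$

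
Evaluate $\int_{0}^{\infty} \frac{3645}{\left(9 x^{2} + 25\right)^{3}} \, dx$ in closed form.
$\frac{729 \pi}{10000}$

Recall the elementary integral
$$J(a) = \int_{0}^{\infty} \frac{5}{a^{2} + x^{2}} \, dx = \frac{5 \pi}{2 a}.$$

Differentiating under the integral sign with respect to $a$,
$$\frac{dJ}{da} = \int_{0}^{\infty} - \frac{10 a}{\left(a^{2} + x^{2}\right)^{2}} \, dx = - \frac{5 \pi}{2 a^{2}},$$
so $\int_{0}^{\infty} \frac{5}{\left(a^{2} + x^{2}\right)^{2}} \, dx = \frac{5 \pi}{4 a^{3}}$.

Repeating — each differentiation of $1/(x^2+a^2)^j$ produces $-2ja/(x^2+a^2)^{j+1}$ — and dividing through by $-2ja$ at each step yields, after $2$ differentiations in total,
$$\int_{0}^{\infty} \frac{5}{\left(a^{2} + x^{2}\right)^{3}} \, dx = \frac{15 \pi}{16 a^{5}}.$$

Setting $a = \frac{5}{3}$:
$$I = \frac{729 \pi}{10000}.$$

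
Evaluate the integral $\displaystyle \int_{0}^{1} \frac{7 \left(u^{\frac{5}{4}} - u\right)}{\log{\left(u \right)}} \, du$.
$- \log{\left(\frac{2097152}{4782969} \right)}$

Introduce a parameter $a$ in the exponent: let $I(a) = \int_{0}^{1} \frac{7 \left(u^{\frac{5}{4}} - u^{a}\right)}{\log{\left(u \right)}} \, du$.

Since $\dfrac{\partial}{\partial a}\,u^{a} = u^{a} \ln u$, the $\ln u$ in the denominator cancels and
$$\frac{dI}{da} = \int_{0}^{1} -7 u^{a} \, du = -7 \left[\frac{u^{a+1}}{a+1}\right]_0^1 = - \frac{7}{a + 1}.$$

Integrating with respect to $a$ gives $I(a) = - \log{\left(\frac{16384 \left(a + 1\right)^{7}}{4782969} \right)} + C$.

At $a = \frac{5}{4}$ the integrand is identically $0$, so $I(\frac{5}{4}) = 0$. The closed form gives $0$, hence $C = 0$.

Setting $a = 1$:
$$I = - \log{\left(\frac{2097152}{4782969} \right)}.$$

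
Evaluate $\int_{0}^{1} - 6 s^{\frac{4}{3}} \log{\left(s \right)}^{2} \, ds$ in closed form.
$- \frac{324}{343}$

Consider the simpler parametrised integral
$$J(a) = \int_{0}^{1} - 6 s^{a} \, ds = - \frac{6}{a + 1}.$$

Differentiating under the integral sign brings down a factor of $\ln s$:
$$\frac{dJ}{da} = \int_{0}^{1} - 6 s^{a} \log{\left(s \right)} \, ds = \frac{6}{\left(a + 1\right)^{2}}.$$

Repeating twice in total — each differentiation brings down another $\ln s$ — gives
$$\frac{d^{2}J}{da^{2}} = \int_{0}^{1} - 6 s^{a} \log{\left(s \right)}^{2} \, ds = - \frac{12}{\left(a + 1\right)^{3}},$$
and the integrand here is exactly the target integrand, so $I = - \frac{12}{\left(a + 1\right)^{3}}$.

Setting $a = \frac{4}{3}$:
$$I = - \frac{324}{343}.$$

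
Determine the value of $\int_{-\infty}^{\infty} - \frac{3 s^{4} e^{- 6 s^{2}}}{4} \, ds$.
$- \frac{\sqrt{6} \sqrt{\pi}}{384}$

Start from the elementary integral
$$J(a) = \int_{-\infty}^{\infty} - \frac{3 e^{- a s^{2}}}{4} \, ds = - \frac{3 \sqrt{\pi}}{4 \sqrt{a}}.$$

Differentiating under the integral sign brings down a factor of $(-s^2)$:
$$\frac{dJ}{da} = \int_{-\infty}^{\infty} \frac{3 s^{2} e^{- a s^{2}}}{4} \, ds = \frac{3 \sqrt{\pi}}{8 a^{\frac{3}{2}}}.$$

Repeating twice in total — each differentiation brings down another $(-s^2)$ — gives
$$\frac{d^{2}J}{da^{2}} = \int_{-\infty}^{\infty} - \frac{3 s^{4} e^{- a s^{2}}}{4} \, ds = - \frac{9 \sqrt{\pi}}{16 a^{\frac{5}{2}}},$$
and the integrand here is exactly the target integrand, so $I = - \frac{9 \sqrt{\pi}}{16 a^{\frac{5}{2}}}$.

Setting $a = 6$:
$$I = - \frac{\sqrt{6} \sqrt{\pi}}{384}.$$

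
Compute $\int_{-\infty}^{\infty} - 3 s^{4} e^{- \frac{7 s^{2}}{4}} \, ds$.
$- \frac{72 \sqrt{7} \sqrt{\pi}}{343}$

Consider the simpler parametrised integral
$$J(a) = \int_{-\infty}^{\infty} - 3 e^{- a s^{2}} \, ds = - \frac{3 \sqrt{\pi}}{\sqrt{a}}.$$

Differentiating under the integral sign brings down a factor of $(-s^2)$:
$$\frac{dJ}{da} = \int_{-\infty}^{\infty} 3 s^{2} e^{- a s^{2}} \, ds = \frac{3 \sqrt{\pi}}{2 a^{\frac{3}{2}}}.$$

Repeating twice in total — each differentiation brings down another $(-s^2)$ — gives
$$\frac{d^{2}J}{da^{2}} = \int_{-\infty}^{\infty} - 3 s^{4} e^{- a s^{2}} \, ds = - \frac{9 \sqrt{\pi}}{4 a^{\frac{5}{2}}},$$
and the integrand here is exactly the target integrand, so $I = - \frac{9 \sqrt{\pi}}{4 a^{\frac{5}{2}}}$.

Setting $a = \frac{7}{4}$:
$$I = - \frac{72 \sqrt{7} \sqrt{\pi}}{343}.$$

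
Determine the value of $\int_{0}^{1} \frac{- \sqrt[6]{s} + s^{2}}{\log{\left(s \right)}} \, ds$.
$\log{\left(\frac{18}{7} \right)}$

Consider the one-parameter family: let $I(a) = \int_{0}^{1} \frac{- \sqrt[6]{s} + s^{a}}{\log{\left(s \right)}} \, ds$.

Since $\dfrac{\partial}{\partial a}\,s^{a} = s^{a} \ln s$, the $\ln s$ in the denominator cancels and
$$\frac{dI}{da} = \int_{0}^{1} s^{a} \, ds = \left[\frac{s^{a+1}}{a+1}\right]_0^1 = \frac{1}{a + 1}.$$

Integrating with respect to $a$ gives $I(a) = \log{\left(\frac{6 a}{7} + \frac{6}{7} \right)} + C$.

At $a = \frac{1}{6}$ the integrand is identically $0$, so $I(\frac{1}{6}) = 0$. The closed form gives $0$, hence $C = 0$.

Setting $a = 2$:
$$I = \log{\left(\frac{18}{7} \right)}.$$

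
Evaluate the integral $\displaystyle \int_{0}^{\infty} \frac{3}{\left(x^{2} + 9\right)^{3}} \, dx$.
$\frac{\pi}{432}$

Start from the standard arctangent integral
$$J(a) = \int_{0}^{\infty} \frac{3}{a^{2} + x^{2}} \, dx = \frac{3 \pi}{2 a}.$$

Differentiating under the integral sign with respect to $a$,
$$\frac{dJ}{da} = \int_{0}^{\infty} - \frac{6 a}{\left(a^{2} + x^{2}\right)^{2}} \, dx = - \frac{3 \pi}{2 a^{2}},$$
so $\int_{0}^{\infty} \frac{3}{\left(a^{2} + x^{2}\right)^{2}} \, dx = \frac{3 \pi}{4 a^{3}}$.

Repeating — each differentiation of $1/(x^2+a^2)^j$ produces $-2ja/(x^2+a^2)^{j+1}$ — and dividing through by $-2ja$ at each step yields, after $2$ differentiations in total,
$$\int_{0}^{\infty} \frac{3}{\left(a^{2} + x^{2}\right)^{3}} \, dx = \frac{9 \pi}{16 a^{5}}.$$

Setting $a = 3$:
$$I = \frac{\pi}{432}.$$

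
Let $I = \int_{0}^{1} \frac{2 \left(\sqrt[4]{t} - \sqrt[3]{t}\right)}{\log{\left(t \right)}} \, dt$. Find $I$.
$\log{\left(\frac{225}{256} \right)}$

Introduce a parameter $a$ in the exponent: let $I(a) = \int_{0}^{1} \frac{2 \left(- \sqrt[3]{t} + t^{a}\right)}{\log{\left(t \right)}} \, dt$.

Since $\dfrac{\partial}{\partial a}\,t^{a} = t^{a} \ln t$, the $\ln t$ in the denominator cancels and
$$\frac{dI}{da} = \int_{0}^{1} 2 t^{a} \, dt = 2 \left[\frac{t^{a+1}}{a+1}\right]_0^1 = \frac{2}{a + 1}.$$

Integrating with respect to $a$ gives $I(a) = \log{\left(\frac{9 \left(a + 1\right)^{2}}{16} \right)} + C$.

At $a = \frac{1}{3}$ the integrand is identically $0$, so $I(\frac{1}{3}) = 0$. The closed form gives $0$, hence $C = 0$.

Setting $a = \frac{1}{4}$:
$$I = \log{\left(\frac{225}{256} \right)}.$$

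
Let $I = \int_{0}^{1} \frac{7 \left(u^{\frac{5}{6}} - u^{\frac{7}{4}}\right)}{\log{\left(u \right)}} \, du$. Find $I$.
$- \log{\left(\frac{2187}{128} \right)}$

Replace the exponent $\frac{7}{4}$ by a parameter $a$: let $I(a) = \int_{0}^{1} \frac{7 \left(u^{\frac{5}{6}} - u^{a}\right)}{\log{\left(u \right)}} \, du$.

Since $\dfrac{\partial}{\partial a}\,u^{a} = u^{a} \ln u$, the $\ln u$ in the denominator cancels and
$$\frac{dI}{da} = \int_{0}^{1} -7 u^{a} \, du = -7 \left[\frac{u^{a+1}}{a+1}\right]_0^1 = - \frac{7}{a + 1}.$$

Integrating with respect to $a$ gives $I(a) = - \log{\left(\frac{279936 \left(a + 1\right)^{7}}{19487171} \right)} + C$.

At $a = \frac{5}{6}$ the integrand is identically $0$, so $I(\frac{5}{6}) = 0$. The closed form gives $0$, hence $C = 0$.

Setting $a = \frac{7}{4}$:
$$I = - \log{\left(\frac{2187}{128} \right)}.$$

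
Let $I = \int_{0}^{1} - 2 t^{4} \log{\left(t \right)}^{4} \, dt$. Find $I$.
$- \frac{48}{3125}$

Consider the simpler parametrised integral
$$J(a) = \int_{0}^{1} - 2 t^{a} \, dt = - \frac{2}{a + 1}.$$

Differentiating under the integral sign brings down a factor of $\ln t$:
$$\frac{dJ}{da} = \int_{0}^{1} - 2 t^{a} \log{\left(t \right)} \, dt = \frac{2}{\left(a + 1\right)^{2}}.$$

Repeating $4$ times in total — each differentiation brings down another $\ln t$ — gives
$$\frac{d^{4}J}{da^{4}} = \int_{0}^{1} - 2 t^{a} \log{\left(t \right)}^{4} \, dt = - \frac{48}{\left(a + 1\right)^{5}},$$
and the integrand here is exactly the target integrand, so $I = - \frac{48}{\left(a + 1\right)^{5}}$.

Setting $a = 4$:
$$I = - \frac{48}{3125}.$$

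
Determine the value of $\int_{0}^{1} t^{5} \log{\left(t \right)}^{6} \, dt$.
$\frac{5}{1944}$

Start from the elementary integral
$$J(a) = \int_{0}^{1} t^{a} \, dt = \frac{1}{a + 1}.$$

Differentiating under the integral sign brings down a factor of $\ln t$:
$$\frac{dJ}{da} = \int_{0}^{1} t^{a} \log{\left(t \right)} \, dt = - \frac{1}{\left(a + 1\right)^{2}}.$$

Repeating $6$ times in total — each differentiation brings down another $\ln t$ — gives
$$\frac{d^{6}J}{da^{6}} = \int_{0}^{1} t^{a} \log{\left(t \right)}^{6} \, dt = \frac{720}{\left(a + 1\right)^{7}},$$
and the integrand here is exactly the target integrand, so $I = \frac{720}{\left(a + 1\right)^{7}}$.

Setting $a = 5$:
$$I = \frac{5}{1944}.$$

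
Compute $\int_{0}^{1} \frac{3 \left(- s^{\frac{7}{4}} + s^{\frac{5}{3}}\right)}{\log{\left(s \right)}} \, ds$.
$\log{\left(\frac{32768}{35937} \right)}$

Consider the one-parameter family: let $I(a) = \int_{0}^{1} \frac{3 \left(- s^{\frac{7}{4}} + s^{a}\right)}{\log{\left(s \right)}} \, ds$.

Since $\dfrac{\partial}{\partial a}\,s^{a} = s^{a} \ln s$, the $\ln s$ in the denominator cancels and
$$\frac{dI}{da} = \int_{0}^{1} 3 s^{a} \, ds = 3 \left[\frac{s^{a+1}}{a+1}\right]_0^1 = \frac{3}{a + 1}.$$

Integrating with respect to $a$ gives $I(a) = \log{\left(\frac{64 \left(a + 1\right)^{3}}{1331} \right)} + C$.

At $a = \frac{7}{4}$ the integrand is identically $0$, so $I(\frac{7}{4}) = 0$. The closed form gives $0$, hence $C = 0$.

Setting $a = \frac{5}{3}$:
$$I = \log{\left(\frac{32768}{35937} \right)}.$$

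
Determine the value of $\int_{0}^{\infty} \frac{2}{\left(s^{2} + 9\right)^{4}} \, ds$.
$\frac{5 \pi}{34992}$

Recall the elementary integral
$$J(a) = \int_{0}^{\infty} \frac{2}{a^{2} + s^{2}} \, ds = \frac{\pi}{a}.$$

Differentiating under the integral sign with respect to $a$,
$$\frac{dJ}{da} = \int_{0}^{\infty} - \frac{4 a}{\left(a^{2} + s^{2}\right)^{2}} \, ds = - \frac{\pi}{a^{2}},$$
so $\int_{0}^{\infty} \frac{2}{\left(a^{2} + s^{2}\right)^{2}} \, ds = \frac{\pi}{2 a^{3}}$.

Repeating — each differentiation of $1/(s^2+a^2)^j$ produces $-2ja/(s^2+a^2)^{j+1}$ — and dividing through by $-2ja$ at each step yields, after $3$ differentiations in total,
$$\int_{0}^{\infty} \frac{2}{\left(a^{2} + s^{2}\right)^{4}} \, ds = \frac{5 \pi}{16 a^{7}}.$$

Setting $a = 3$:
$$I = \frac{5 \pi}{34992}.$$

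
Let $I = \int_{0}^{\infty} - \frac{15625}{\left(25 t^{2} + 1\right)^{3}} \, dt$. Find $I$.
$- \frac{9375 \pi}{16}$

Start from the standard arctangent integral
$$J(a) = \int_{0}^{\infty} - \frac{1}{a^{2} + t^{2}} \, dt = - \frac{\pi}{2 a}.$$

Differentiating under the integral sign with respect to $a$,
$$\frac{dJ}{da} = \int_{0}^{\infty} \frac{2 a}{\left(a^{2} + t^{2}\right)^{2}} \, dt = \frac{\pi}{2 a^{2}},$$
so $\int_{0}^{\infty} - \frac{1}{\left(a^{2} + t^{2}\right)^{2}} \, dt = - \frac{\pi}{4 a^{3}}$.

Repeating — each differentiation of $1/(t^2+a^2)^j$ produces $-2ja/(t^2+a^2)^{j+1}$ — and dividing through by $-2ja$ at each step yields, after $2$ differentiations in total,
$$\int_{0}^{\infty} - \frac{1}{\left(a^{2} + t^{2}\right)^{3}} \, dt = - \frac{3 \pi}{16 a^{5}}.$$

Setting $a = \frac{1}{5}$:
$$I = - \frac{9375 \pi}{16}.$$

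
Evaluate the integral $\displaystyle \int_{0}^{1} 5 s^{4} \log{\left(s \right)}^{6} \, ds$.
$\frac{144}{3125}$

Begin with the known integral
$$J(a) = \int_{0}^{1} 5 s^{a} \, ds = \frac{5}{a + 1}.$$

Differentiating under the integral sign brings down a factor of $\ln s$:
$$\frac{dJ}{da} = \int_{0}^{1} 5 s^{a} \log{\left(s \right)} \, ds = - \frac{5}{\left(a + 1\right)^{2}}.$$

Repeating $6$ times in total — each differentiation brings down another $\ln s$ — gives
$$\frac{d^{6}J}{da^{6}} = \int_{0}^{1} 5 s^{a} \log{\left(s \right)}^{6} \, ds = \frac{3600}{\left(a + 1\right)^{7}},$$
and the integrand here is exactly the target integrand, so $I = \frac{3600}{\left(a + 1\right)^{7}}$.

Setting $a = 4$:
$$I = \frac{144}{3125}.$$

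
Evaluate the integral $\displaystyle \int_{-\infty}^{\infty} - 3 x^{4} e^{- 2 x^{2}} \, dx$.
$- \frac{9 \sqrt{2} \sqrt{\pi}}{32}$

Begin with the known integral
$$J(a) = \int_{-\infty}^{\infty} - 3 e^{- a x^{2}} \, dx = - \frac{3 \sqrt{\pi}}{\sqrt{a}}.$$

Differentiating under the integral sign brings down a factor of $(-x^2)$:
$$\frac{dJ}{da} = \int_{-\infty}^{\infty} 3 x^{2} e^{- a x^{2}} \, dx = \frac{3 \sqrt{\pi}}{2 a^{\frac{3}{2}}}.$$

Repeating twice in total — each differentiation brings down another $(-x^2)$ — gives
$$\frac{d^{2}J}{da^{2}} = \int_{-\infty}^{\infty} - 3 x^{4} e^{- a x^{2}} \, dx = - \frac{9 \sqrt{\pi}}{4 a^{\frac{5}{2}}},$$
and the integrand here is exactly the target integrand, so $I = - \frac{9 \sqrt{\pi}}{4 a^{\frac{5}{2}}}$.

Setting $a = 2$:
$$I = - \frac{9 \sqrt{2} \sqrt{\pi}}{32}.$$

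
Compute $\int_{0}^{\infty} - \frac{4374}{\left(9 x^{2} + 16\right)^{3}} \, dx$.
$- \frac{2187 \pi}{8192}$

Recall the elementary integral
$$J(a) = \int_{0}^{\infty} - \frac{6}{a^{2} + x^{2}} \, dx = - \frac{3 \pi}{a}.$$

Differentiating under the integral sign with respect to $a$,
$$\frac{dJ}{da} = \int_{0}^{\infty} \frac{12 a}{\left(a^{2} + x^{2}\right)^{2}} \, dx = \frac{3 \pi}{a^{2}},$$
so $\int_{0}^{\infty} - \frac{6}{\left(a^{2} + x^{2}\right)^{2}} \, dx = - \frac{3 \pi}{2 a^{3}}$.

Repeating — each differentiation of $1/(x^2+a^2)^j$ produces $-2ja/(x^2+a^2)^{j+1}$ — and dividing through by $-2ja$ at each step yields, after $2$ differentiations in total,
$$\int_{0}^{\infty} - \frac{6}{\left(a^{2} + x^{2}\right)^{3}} \, dx = - \frac{9 \pi}{8 a^{5}}.$$

Setting $a = \frac{4}{3}$:
$$I = - \frac{2187 \pi}{8192}.$$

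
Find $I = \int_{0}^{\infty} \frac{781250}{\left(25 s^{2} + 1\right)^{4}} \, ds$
$\frac{390625 \pi}{16}$

Start from the standard arctangent integral
$$J(a) = \int_{0}^{\infty} \frac{2}{a^{2} + s^{2}} \, ds = \frac{\pi}{a}.$$

Differentiating under the integral sign with respect to $a$,
$$\frac{dJ}{da} = \int_{0}^{\infty} - \frac{4 a}{\left(a^{2} + s^{2}\right)^{2}} \, ds = - \frac{\pi}{a^{2}},$$
so $\int_{0}^{\infty} \frac{2}{\left(a^{2} + s^{2}\right)^{2}} \, ds = \frac{\pi}{2 a^{3}}$.

Repeating — each differentiation of $1/(s^2+a^2)^j$ produces $-2ja/(s^2+a^2)^{j+1}$ — and dividing through by $-2ja$ at each step yields, after $3$ differentiations in total,
$$\int_{0}^{\infty} \frac{2}{\left(a^{2} + s^{2}\right)^{4}} \, ds = \frac{5 \pi}{16 a^{7}}.$$

Setting $a = \frac{1}{5}$:
$$I = \frac{390625 \pi}{16}.$$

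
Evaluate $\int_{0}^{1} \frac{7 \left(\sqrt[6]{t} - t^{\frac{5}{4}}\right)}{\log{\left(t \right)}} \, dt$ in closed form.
$- \log{\left(\frac{10460353203}{105413504} \right)}$

Replace the exponent $\frac{5}{4}$ by a parameter $a$: let $I(a) = \int_{0}^{1} \frac{7 \left(\sqrt[6]{t} - t^{a}\right)}{\log{\left(t \right)}} \, dt$.

Since $\dfrac{\partial}{\partial a}\,t^{a} = t^{a} \ln t$, the $\ln t$ in the denominator cancels and
$$\frac{dI}{da} = \int_{0}^{1} -7 t^{a} \, dt = -7 \left[\frac{t^{a+1}}{a+1}\right]_0^1 = - \frac{7}{a + 1}.$$

Integrating with respect to $a$ gives $I(a) = - \log{\left(\frac{279936 \left(a + 1\right)^{7}}{823543} \right)} + C$.

At $a = \frac{1}{6}$ the integrand is identically $0$, so $I(\frac{1}{6}) = 0$. The closed form gives $0$, hence $C = 0$.

Setting $a = \frac{5}{4}$:
$$I = - \log{\left(\frac{10460353203}{105413504} \right)}.$$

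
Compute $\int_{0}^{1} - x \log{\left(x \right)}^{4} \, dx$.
$- \frac{3}{4}$

Begin with the known integral
$$J(a) = \int_{0}^{1} - x^{a} \, dx = - \frac{1}{a + 1}.$$

Differentiating under the integral sign brings down a factor of $\ln x$:
$$\frac{dJ}{da} = \int_{0}^{1} - x^{a} \log{\left(x \right)} \, dx = \frac{1}{\left(a + 1\right)^{2}}.$$

Repeating $4$ times in total — each differentiation brings down another $\ln x$ — gives
$$\frac{d^{4}J}{da^{4}} = \int_{0}^{1} - x^{a} \log{\left(x \right)}^{4} \, dx = - \frac{24}{\left(a + 1\right)^{5}},$$
and the integrand here is exactly the target integrand, so $I = - \frac{24}{\left(a + 1\right)^{5}}$.

Setting $a = 1$:
$$I = - \frac{3}{4}.$$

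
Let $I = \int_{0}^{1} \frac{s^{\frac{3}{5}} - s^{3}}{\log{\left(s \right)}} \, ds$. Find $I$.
$- \log{\left(5 \right)} + \log{\left(2 \right)}$

Replace the exponent $3$ by a parameter $a$: let $I(a) = \int_{0}^{1} \frac{s^{\frac{3}{5}} - s^{a}}{\log{\left(s \right)}} \, ds$.

Since $\dfrac{\partial}{\partial a}\,s^{a} = s^{a} \ln s$, the $\ln s$ in the denominator cancels and
$$\frac{dI}{da} = \int_{0}^{1} -1 s^{a} \, ds = -1 \left[\frac{s^{a+1}}{a+1}\right]_0^1 = - \frac{1}{a + 1}.$$

Integrating with respect to $a$ gives $I(a) = - \log{\left(\frac{5 a}{8} + \frac{5}{8} \right)} + C$.

At $a = \frac{3}{5}$ the integrand is identically $0$, so $I(\frac{3}{5}) = 0$. The closed form gives $0$, hence $C = 0$.

Setting $a = 3$:
$$I = - \log{\left(5 \right)} + \log{\left(2 \right)}.$$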